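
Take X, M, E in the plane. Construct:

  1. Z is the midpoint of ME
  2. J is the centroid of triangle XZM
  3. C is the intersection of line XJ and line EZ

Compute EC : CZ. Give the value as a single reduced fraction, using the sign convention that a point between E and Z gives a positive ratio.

EC:CZ = -3

Choose coordinates X = (0, 0), M = (1, 0), E = (0, 1).
1. Z is the midpoint of ME ⇒ Z = (1/2, 1/2)
2. J is the centroid of triangle XZM ⇒ J = (1/2, 1/6)
3. C is the intersection of line XJ and line EZ ⇒ C = (3/4, 1/4)
C = E + t·(Z−E) with t = 3/2, so EC:CZ = t:(1−t) = 3/2:-1/2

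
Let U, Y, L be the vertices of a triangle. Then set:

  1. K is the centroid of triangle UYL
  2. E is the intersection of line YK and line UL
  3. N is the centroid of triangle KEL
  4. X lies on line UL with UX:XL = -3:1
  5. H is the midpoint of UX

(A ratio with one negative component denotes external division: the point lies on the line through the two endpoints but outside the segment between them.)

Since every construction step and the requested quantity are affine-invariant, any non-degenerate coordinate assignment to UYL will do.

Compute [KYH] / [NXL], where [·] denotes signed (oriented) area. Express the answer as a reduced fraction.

[KYH]:[NXL] = 3

Work in coordinates with U = (0, 0), Y = (1, 0), L = (0, 1).
1. K is the centroid of triangle UYL ⇒ K = (1/3, 1/3)
2. E is the intersection of line YK and line UL ⇒ E = (0, 1/2)
3. N is the centroid of triangle KEL ⇒ N = (1/9, 11/18)
4. X lies on line UL with UX:XL = -3:1 ⇒ X = (0, 3/2)
5. H is the midpoint of UX ⇒ H = (0, 3/4)
2·[KYH] = 1/6, 2·[NXL] = 1/18
[KYH]:[NXL] = 1/6:1/18 = 3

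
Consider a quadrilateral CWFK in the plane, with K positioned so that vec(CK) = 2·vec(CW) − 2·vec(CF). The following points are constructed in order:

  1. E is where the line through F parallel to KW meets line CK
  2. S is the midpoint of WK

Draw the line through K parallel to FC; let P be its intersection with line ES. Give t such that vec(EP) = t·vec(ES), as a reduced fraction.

t = 2

Set C = (0, 0), W = (1, 0), F = (0, 1), K = (2, -2); any affine frame gives the same invariant.
1. E is where the line through F parallel to KW meets line CK ⇒ E = (1, -1)
2. S is the midpoint of WK ⇒ S = (3/2, -1)
through K parallel to FC: direction (0, -1); meets ES at P = (2, -1)
P = E + t·(S−E) with t = 2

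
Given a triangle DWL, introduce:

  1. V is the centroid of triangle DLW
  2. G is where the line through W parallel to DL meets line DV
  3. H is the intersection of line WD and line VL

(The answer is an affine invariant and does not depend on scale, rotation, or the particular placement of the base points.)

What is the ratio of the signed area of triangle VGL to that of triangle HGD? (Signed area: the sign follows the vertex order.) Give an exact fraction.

[VGL]:[HGD] = 4/3

Set D = (0, 0), W = (1, 0), L = (0, 1); any affine frame gives the same invariant.
1. V is the centroid of triangle DLW ⇒ V = (1/3, 1/3)
2. G is where the line through W parallel to DL meets line DV ⇒ G = (1, 1)
3. H is the intersection of line WD and line VL ⇒ H = (1/2, 0)
2·[VGL] = 2/3, 2·[HGD] = 1/2
[VGL]:[HGD] = 2/3:1/2 = 4/3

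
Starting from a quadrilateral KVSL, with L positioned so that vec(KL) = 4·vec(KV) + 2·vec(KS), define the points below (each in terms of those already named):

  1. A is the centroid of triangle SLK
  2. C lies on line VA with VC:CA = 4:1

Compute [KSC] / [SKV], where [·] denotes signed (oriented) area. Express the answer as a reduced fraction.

Work in coordinates with K = (0, 0), V = (1, 0), S = (0, 1), L = (4, 2).
1. A is the centroid of triangle SLK ⇒ A = (4/3, 1)
2. C lies on line VA with VC:CA = 4:1 ⇒ C = (19/15, 4/5)
2·[KSC] = -19/15, 2·[SKV] = 1
[KSC]:[SKV] = -19/15:1 = -19/15

[KSC]:[SKV] = -19/15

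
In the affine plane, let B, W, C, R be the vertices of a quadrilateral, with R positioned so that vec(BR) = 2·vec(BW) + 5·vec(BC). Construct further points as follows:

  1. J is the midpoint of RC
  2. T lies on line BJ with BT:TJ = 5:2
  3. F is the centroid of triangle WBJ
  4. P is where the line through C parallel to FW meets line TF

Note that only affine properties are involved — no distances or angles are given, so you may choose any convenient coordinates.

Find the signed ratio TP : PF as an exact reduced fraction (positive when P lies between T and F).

TP:PF = -23/14

Choose coordinates B = (0, 0), W = (1, 0), C = (0, 1), R = (2, 5).
1. J is the midpoint of RC ⇒ J = (1, 3)
2. T lies on line BJ with BT:TJ = 5:2 ⇒ T = (5/7, 15/7)
3. F is the centroid of triangle WBJ ⇒ F = (2/3, 1)
4. P is where the line through C parallel to FW meets line TF ⇒ P = (16/27, -7/9)
P = T + t·(F−T) with t = 23/9, so TP:PF = t:(1−t) = 23/9:-14/9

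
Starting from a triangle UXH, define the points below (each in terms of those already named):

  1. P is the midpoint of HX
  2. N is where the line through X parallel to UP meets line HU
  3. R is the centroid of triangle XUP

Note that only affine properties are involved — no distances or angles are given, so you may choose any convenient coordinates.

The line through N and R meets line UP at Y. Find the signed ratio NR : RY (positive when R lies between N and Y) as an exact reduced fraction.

Assign U = (0, 0), X = (1, 0), H = (0, 1) — the answer is frame-independent, so this choice is without loss of generality.
1. P is the midpoint of HX ⇒ P = (1/2, 1/2)
2. N is where the line through X parallel to UP meets line HU ⇒ N = (0, -1)
3. R is the centroid of triangle XUP ⇒ R = (1/2, 1/6)
line NR meets UP at Y = (3/4, 3/4)
R = N + t·(Y−N) with t = 2/3, so NR:RY = 2/3:1/3

NR:RY = 2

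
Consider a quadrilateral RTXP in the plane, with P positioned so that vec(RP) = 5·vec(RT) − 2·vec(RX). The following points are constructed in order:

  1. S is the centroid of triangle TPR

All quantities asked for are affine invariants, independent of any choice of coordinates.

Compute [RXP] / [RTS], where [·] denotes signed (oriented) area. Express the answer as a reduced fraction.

[RXP]:[RTS] = 15/2

Work in coordinates with R = (0, 0), T = (1, 0), X = (0, 1), P = (5, -2).
1. S is the centroid of triangle TPR ⇒ S = (2, -2/3)
2·[RXP] = -5, 2·[RTS] = -2/3
[RXP]:[RTS] = -5:-2/3 = 15/2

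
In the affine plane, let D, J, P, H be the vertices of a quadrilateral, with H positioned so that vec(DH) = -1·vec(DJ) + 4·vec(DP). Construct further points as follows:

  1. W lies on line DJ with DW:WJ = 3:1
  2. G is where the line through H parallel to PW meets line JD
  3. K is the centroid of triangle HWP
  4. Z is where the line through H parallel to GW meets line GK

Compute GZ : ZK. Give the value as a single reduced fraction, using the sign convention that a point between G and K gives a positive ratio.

Choose coordinates D = (0, 0), J = (1, 0), P = (0, 1), H = (-1, 4).
1. W lies on line DJ with DW:WJ = 3:1 ⇒ W = (3/4, 0)
2. G is where the line through H parallel to PW meets line JD ⇒ G = (2, 0)
3. K is the centroid of triangle HWP ⇒ K = (-1/12, 5/3)
4. Z is where the line through H parallel to GW meets line GK ⇒ Z = (-3, 4)
Z = G + t·(K−G) with t = 12/5, so GZ:ZK = t:(1−t) = 12/5:-7/5

GZ:ZK = -12/7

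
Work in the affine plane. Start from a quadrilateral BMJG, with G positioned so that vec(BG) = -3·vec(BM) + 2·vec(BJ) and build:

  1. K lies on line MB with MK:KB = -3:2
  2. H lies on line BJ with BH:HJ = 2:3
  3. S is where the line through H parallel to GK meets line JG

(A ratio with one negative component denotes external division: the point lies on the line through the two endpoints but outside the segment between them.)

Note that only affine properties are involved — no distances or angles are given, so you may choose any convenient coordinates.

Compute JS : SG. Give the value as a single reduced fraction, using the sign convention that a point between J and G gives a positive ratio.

JS:SG = 3/22

Assign B = (0, 0), M = (1, 0), J = (0, 1), G = (-3, 2) — the answer is frame-independent, so this choice is without loss of generality.
1. K lies on line MB with MK:KB = -3:2 ⇒ K = (-2, 0)
2. H lies on line BJ with BH:HJ = 2:3 ⇒ H = (0, 2/5)
3. S is where the line through H parallel to GK meets line JG ⇒ S = (-9/25, 28/25)
S = J + t·(G−J) with t = 3/25, so JS:SG = t:(1−t) = 3/25:22/25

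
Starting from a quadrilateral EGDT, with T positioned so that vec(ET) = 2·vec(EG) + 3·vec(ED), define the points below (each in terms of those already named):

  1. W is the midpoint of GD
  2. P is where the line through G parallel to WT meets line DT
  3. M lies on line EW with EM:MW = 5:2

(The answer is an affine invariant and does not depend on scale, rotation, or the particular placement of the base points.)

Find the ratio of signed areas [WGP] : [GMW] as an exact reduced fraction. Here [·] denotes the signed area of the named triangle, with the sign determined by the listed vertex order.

[WGP]:[GMW] = -28

Set E = (0, 0), G = (1, 0), D = (0, 1), T = (2, 3); any affine frame gives the same invariant.
1. W is the midpoint of GD ⇒ W = (1/2, 1/2)
2. P is where the line through G parallel to WT meets line DT ⇒ P = (4, 5)
3. M lies on line EW with EM:MW = 5:2 ⇒ M = (5/14, 5/14)
2·[WGP] = 4, 2·[GMW] = -1/7
[WGP]:[GMW] = 4:-1/7 = -28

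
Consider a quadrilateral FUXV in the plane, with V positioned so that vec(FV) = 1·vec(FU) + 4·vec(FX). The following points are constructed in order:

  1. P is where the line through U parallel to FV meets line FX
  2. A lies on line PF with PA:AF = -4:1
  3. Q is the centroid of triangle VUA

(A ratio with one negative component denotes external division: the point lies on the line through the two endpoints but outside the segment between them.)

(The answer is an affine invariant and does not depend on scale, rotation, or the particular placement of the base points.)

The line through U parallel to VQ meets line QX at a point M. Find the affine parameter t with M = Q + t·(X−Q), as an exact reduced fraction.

Work in coordinates with F = (0, 0), U = (1, 0), X = (0, 1), V = (1, 4).
1. P is where the line through U parallel to FV meets line FX ⇒ P = (0, -4)
2. A lies on line PF with PA:AF = -4:1 ⇒ A = (0, 4/3)
3. Q is the centroid of triangle VUA ⇒ Q = (2/3, 16/9)
through U parallel to VQ: direction (-1/3, -20/9); meets QX at M = (46/33, 260/99)
M = Q + t·(X−Q) with t = -12/11

t = -12/11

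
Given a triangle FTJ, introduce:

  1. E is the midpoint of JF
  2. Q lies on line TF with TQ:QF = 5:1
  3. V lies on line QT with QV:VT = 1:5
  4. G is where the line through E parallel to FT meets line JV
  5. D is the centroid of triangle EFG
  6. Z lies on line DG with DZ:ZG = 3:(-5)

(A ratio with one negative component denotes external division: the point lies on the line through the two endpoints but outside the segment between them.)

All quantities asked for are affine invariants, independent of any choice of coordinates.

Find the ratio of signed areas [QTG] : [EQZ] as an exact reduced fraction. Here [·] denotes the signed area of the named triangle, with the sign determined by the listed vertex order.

Set F = (0, 0), T = (1, 0), J = (0, 1); any affine frame gives the same invariant.
1. E is the midpoint of JF ⇒ E = (0, 1/2)
2. Q lies on line TF with TQ:QF = 5:1 ⇒ Q = (1/6, 0)
3. V lies on line QT with QV:VT = 1:5 ⇒ V = (11/36, 0)
4. G is where the line through E parallel to FT meets line JV ⇒ G = (11/72, 1/2)
5. D is the centroid of triangle EFG ⇒ D = (11/216, 1/3)
6. Z lies on line DG with DZ:ZG = 3:(-5) ⇒ Z = (-11/108, 1/12)
2·[QTG] = 5/12, 2·[EQZ] = -13/108
[QTG]:[EQZ] = 5/12:-13/108 = -45/13

[QTG]:[EQZ] = -45/13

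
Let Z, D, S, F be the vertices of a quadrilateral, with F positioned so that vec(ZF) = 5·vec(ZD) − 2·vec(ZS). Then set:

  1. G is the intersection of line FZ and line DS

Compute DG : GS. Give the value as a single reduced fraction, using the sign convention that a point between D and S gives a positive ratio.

Work in coordinates with Z = (0, 0), D = (1, 0), S = (0, 1), F = (5, -2).
1. G is the intersection of line FZ and line DS ⇒ G = (5/3, -2/3)
G = D + t·(S−D) with t = -2/3, so DG:GS = t:(1−t) = -2/3:5/3

DG:GS = -2/5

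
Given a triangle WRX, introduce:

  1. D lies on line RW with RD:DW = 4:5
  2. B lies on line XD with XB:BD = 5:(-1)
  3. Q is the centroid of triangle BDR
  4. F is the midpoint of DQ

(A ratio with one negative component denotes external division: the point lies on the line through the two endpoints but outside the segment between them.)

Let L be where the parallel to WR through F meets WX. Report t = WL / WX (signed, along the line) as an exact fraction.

t = -1/24

Work in coordinates with W = (0, 0), R = (1, 0), X = (0, 1).
1. D lies on line RW with RD:DW = 4:5 ⇒ D = (5/9, 0)
2. B lies on line XD with XB:BD = 5:(-1) ⇒ B = (25/36, -1/4)
3. Q is the centroid of triangle BDR ⇒ Q = (3/4, -1/12)
4. F is the midpoint of DQ ⇒ F = (47/72, -1/24)
through F parallel to WR: direction (1, 0); meets WX at L = (0, -1/24)
L = W + t·(X−W) with t = -1/24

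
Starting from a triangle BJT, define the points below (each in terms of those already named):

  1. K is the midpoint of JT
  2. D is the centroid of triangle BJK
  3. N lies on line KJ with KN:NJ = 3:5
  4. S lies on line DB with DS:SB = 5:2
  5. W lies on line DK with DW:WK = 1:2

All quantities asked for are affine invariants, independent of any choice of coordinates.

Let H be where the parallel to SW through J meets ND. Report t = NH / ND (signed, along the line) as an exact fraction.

t = 185/9

Set B = (0, 0), J = (1, 0), T = (0, 1); any affine frame gives the same invariant.
1. K is the midpoint of JT ⇒ K = (1/2, 1/2)
2. D is the centroid of triangle BJK ⇒ D = (1/2, 1/6)
3. N lies on line KJ with KN:NJ = 3:5 ⇒ N = (11/16, 5/16)
4. S lies on line DB with DS:SB = 5:2 ⇒ S = (1/7, 1/21)
5. W lies on line DK with DW:WK = 1:2 ⇒ W = (1/2, 5/18)
through J parallel to SW: direction (5/14, 29/126); meets ND at H = (-19/6, -145/54)
H = N + t·(D−N) with t = 185/9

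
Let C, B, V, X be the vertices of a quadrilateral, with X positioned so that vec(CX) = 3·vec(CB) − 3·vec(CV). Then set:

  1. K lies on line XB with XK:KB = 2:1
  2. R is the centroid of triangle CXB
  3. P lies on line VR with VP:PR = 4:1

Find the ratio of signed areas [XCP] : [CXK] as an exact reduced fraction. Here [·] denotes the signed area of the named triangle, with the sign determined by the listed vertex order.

Set C = (0, 0), B = (1, 0), V = (0, 1), X = (3, -3); any affine frame gives the same invariant.
1. K lies on line XB with XK:KB = 2:1 ⇒ K = (5/3, -1)
2. R is the centroid of triangle CXB ⇒ R = (4/3, -1)
3. P lies on line VR with VP:PR = 4:1 ⇒ P = (16/15, -3/5)
2·[XCP] = -7/5, 2·[CXK] = 2
[XCP]:[CXK] = -7/5:2 = -7/10

[XCP]:[CXK] = -7/10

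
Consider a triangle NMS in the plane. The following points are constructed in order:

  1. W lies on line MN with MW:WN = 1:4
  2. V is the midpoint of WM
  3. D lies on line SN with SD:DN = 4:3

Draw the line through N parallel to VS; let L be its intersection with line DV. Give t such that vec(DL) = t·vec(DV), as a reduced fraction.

t = -3/4

Set N = (0, 0), M = (1, 0), S = (0, 1); any affine frame gives the same invariant.
1. W lies on line MN with MW:WN = 1:4 ⇒ W = (4/5, 0)
2. V is the midpoint of WM ⇒ V = (9/10, 0)
3. D lies on line SN with SD:DN = 4:3 ⇒ D = (0, 3/7)
through N parallel to VS: direction (-9/10, 1); meets DV at L = (-27/40, 3/4)
L = D + t·(V−D) with t = -3/4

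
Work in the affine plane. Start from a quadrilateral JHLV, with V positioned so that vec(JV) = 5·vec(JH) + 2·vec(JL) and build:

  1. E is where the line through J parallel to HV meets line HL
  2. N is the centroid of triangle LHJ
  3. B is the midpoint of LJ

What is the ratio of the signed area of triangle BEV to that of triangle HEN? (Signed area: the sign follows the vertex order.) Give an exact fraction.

Work in coordinates with J = (0, 0), H = (1, 0), L = (0, 1), V = (5, 2).
1. E is where the line through J parallel to HV meets line HL ⇒ E = (2/3, 1/3)
2. N is the centroid of triangle LHJ ⇒ N = (1/3, 1/3)
3. B is the midpoint of LJ ⇒ B = (0, 1/2)
2·[BEV] = 11/6, 2·[HEN] = 1/9
[BEV]:[HEN] = 11/6:1/9 = 33/2

[BEV]:[HEN] = 33/2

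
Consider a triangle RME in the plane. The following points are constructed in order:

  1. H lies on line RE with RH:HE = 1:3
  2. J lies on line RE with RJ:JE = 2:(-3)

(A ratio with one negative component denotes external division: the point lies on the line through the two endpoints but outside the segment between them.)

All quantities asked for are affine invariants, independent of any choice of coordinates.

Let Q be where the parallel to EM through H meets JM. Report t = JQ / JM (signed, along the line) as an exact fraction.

Choose coordinates R = (0, 0), M = (1, 0), E = (0, 1).
1. H lies on line RE with RH:HE = 1:3 ⇒ H = (0, 1/4)
2. J lies on line RE with RJ:JE = 2:(-3) ⇒ J = (0, -2)
through H parallel to EM: direction (1, -1); meets JM at Q = (3/4, -1/2)
Q = J + t·(M−J) with t = 3/4

t = 3/4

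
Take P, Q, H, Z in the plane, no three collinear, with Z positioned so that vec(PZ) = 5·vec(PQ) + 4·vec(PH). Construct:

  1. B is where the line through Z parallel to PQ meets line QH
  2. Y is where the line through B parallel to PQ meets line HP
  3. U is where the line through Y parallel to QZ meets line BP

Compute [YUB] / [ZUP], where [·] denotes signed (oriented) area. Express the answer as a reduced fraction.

[YUB]:[ZUP] = -9/32

Work in coordinates with P = (0, 0), Q = (1, 0), H = (0, 1), Z = (5, 4).
1. B is where the line through Z parallel to PQ meets line QH ⇒ B = (-3, 4)
2. Y is where the line through B parallel to PQ meets line HP ⇒ Y = (0, 4)
3. U is where the line through Y parallel to QZ meets line BP ⇒ U = (-12/7, 16/7)
2·[YUB] = -36/7, 2·[ZUP] = 128/7
[YUB]:[ZUP] = -36/7:128/7 = -9/32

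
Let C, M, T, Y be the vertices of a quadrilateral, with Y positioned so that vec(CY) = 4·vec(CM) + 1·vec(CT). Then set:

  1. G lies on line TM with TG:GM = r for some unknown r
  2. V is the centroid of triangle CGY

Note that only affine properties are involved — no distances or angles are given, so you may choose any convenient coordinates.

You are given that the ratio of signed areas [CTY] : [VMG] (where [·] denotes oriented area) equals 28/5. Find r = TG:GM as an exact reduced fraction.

Set C = (0, 0), M = (1, 0), T = (0, 1), Y = (4, 1); any affine frame gives the same invariant.
1. With TG:GM = r, write λ = r/(r+1) so G = T + λ·(M−T); G is affine-linear in λ
2. V is the centroid of triangle CGY ⇒ V is an affine combination of earlier points and hence also affine-linear in λ
Every point depending on G is an affine combination of G and λ-independent points, so each such coordinate is linear in λ; the λ² term in each signed area is a multiple of (M−T)×(M−T) = 0, so 2·[CTY] and 2·[VMG] are each linear in λ. Evaluating at λ=0 and λ=1:
  2·[CTY] = -4,   2·[VMG] = λ − 1
So [CTY]:[VMG] = (-4) / (λ − 1). Setting this equal to 28/5:
  -4 = 28/5·(λ − 1)  ⇒  λ = 2/7
Then r = λ/(1−λ) = (2/7)/(5/7) = 2/5. Check: with r = 2/5, G = (2/7, 5/7) and [CTY]:[VMG] = 28/5 as required.

r = 2/5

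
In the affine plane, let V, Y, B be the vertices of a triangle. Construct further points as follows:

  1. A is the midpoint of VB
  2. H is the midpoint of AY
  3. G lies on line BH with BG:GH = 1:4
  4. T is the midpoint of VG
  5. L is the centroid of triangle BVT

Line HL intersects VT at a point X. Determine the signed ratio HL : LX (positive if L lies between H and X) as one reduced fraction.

Set V = (0, 0), Y = (1, 0), B = (0, 1); any affine frame gives the same invariant.
1. A is the midpoint of VB ⇒ A = (0, 1/2)
2. H is the midpoint of AY ⇒ H = (1/2, 1/4)
3. G lies on line BH with BG:GH = 1:4 ⇒ G = (1/10, 17/20)
4. T is the midpoint of VG ⇒ T = (1/20, 17/40)
5. L is the centroid of triangle BVT ⇒ L = (1/60, 19/40)
line HL meets VT at X = (7/130, 119/260)
L = H + t·(X−H) with t = 13/12, so HL:LX = 13/12:-1/12

HL:LX = -13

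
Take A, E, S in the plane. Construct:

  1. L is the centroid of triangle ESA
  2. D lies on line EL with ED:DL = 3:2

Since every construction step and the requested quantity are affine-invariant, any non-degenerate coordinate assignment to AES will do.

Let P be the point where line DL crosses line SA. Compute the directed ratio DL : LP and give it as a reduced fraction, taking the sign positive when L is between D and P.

Assign A = (0, 0), E = (1, 0), S = (0, 1) — the answer is frame-independent, so this choice is without loss of generality.
1. L is the centroid of triangle ESA ⇒ L = (1/3, 1/3)
2. D lies on line EL with ED:DL = 3:2 ⇒ D = (3/5, 1/5)
line DL meets SA at P = (0, 1/2)
L = D + t·(P−D) with t = 4/9, so DL:LP = 4/9:5/9

DL:LP = 4/5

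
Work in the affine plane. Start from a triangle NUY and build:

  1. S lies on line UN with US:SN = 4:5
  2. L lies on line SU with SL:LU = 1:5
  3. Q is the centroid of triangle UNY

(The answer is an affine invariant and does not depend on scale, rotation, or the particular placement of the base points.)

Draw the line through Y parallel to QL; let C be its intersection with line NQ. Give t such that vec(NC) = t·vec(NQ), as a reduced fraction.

t = 24/17

Assign N = (0, 0), U = (1, 0), Y = (0, 1) — the answer is frame-independent, so this choice is without loss of generality.
1. S lies on line UN with US:SN = 4:5 ⇒ S = (5/9, 0)
2. L lies on line SU with SL:LU = 1:5 ⇒ L = (17/27, 0)
3. Q is the centroid of triangle UNY ⇒ Q = (1/3, 1/3)
through Y parallel to QL: direction (8/27, -1/3); meets NQ at C = (8/17, 8/17)
C = N + t·(Q−N) with t = 24/17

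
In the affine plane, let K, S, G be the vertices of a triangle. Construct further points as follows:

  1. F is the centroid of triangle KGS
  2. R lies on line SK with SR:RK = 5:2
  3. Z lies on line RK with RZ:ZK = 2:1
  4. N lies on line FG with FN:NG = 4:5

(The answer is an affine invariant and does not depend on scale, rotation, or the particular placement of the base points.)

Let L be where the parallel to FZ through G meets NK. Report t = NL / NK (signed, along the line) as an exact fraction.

t = -17/10

Assign K = (0, 0), S = (1, 0), G = (0, 1) — the answer is frame-independent, so this choice is without loss of generality.
1. F is the centroid of triangle KGS ⇒ F = (1/3, 1/3)
2. R lies on line SK with SR:RK = 5:2 ⇒ R = (2/7, 0)
3. Z lies on line RK with RZ:ZK = 2:1 ⇒ Z = (2/21, 0)
4. N lies on line FG with FN:NG = 4:5 ⇒ N = (5/27, 17/27)
through G parallel to FZ: direction (-5/21, -1/3); meets NK at L = (1/2, 17/10)
L = N + t·(K−N) with t = -17/10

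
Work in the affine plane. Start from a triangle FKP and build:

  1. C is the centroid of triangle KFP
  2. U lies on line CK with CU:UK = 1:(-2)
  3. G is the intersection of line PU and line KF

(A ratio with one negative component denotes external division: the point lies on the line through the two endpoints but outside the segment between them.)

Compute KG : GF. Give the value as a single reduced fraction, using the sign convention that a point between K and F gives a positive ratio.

Choose coordinates F = (0, 0), K = (1, 0), P = (0, 1).
1. C is the centroid of triangle KFP ⇒ C = (1/3, 1/3)
2. U lies on line CK with CU:UK = 1:(-2) ⇒ U = (-1/3, 2/3)
3. G is the intersection of line PU and line KF ⇒ G = (-1, 0)
G = K + t·(F−K) with t = 2, so KG:GF = t:(1−t) = 2:-1

KG:GF = -2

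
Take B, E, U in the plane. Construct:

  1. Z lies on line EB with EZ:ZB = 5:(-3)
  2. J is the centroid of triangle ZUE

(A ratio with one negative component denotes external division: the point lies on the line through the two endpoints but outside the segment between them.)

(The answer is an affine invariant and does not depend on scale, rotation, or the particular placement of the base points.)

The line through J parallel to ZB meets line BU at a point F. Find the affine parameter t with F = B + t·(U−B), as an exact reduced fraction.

t = 1/3

Choose coordinates B = (0, 0), E = (1, 0), U = (0, 1).
1. Z lies on line EB with EZ:ZB = 5:(-3) ⇒ Z = (-3/2, 0)
2. J is the centroid of triangle ZUE ⇒ J = (-1/6, 1/3)
through J parallel to ZB: direction (3/2, 0); meets BU at F = (0, 1/3)
F = B + t·(U−B) with t = 1/3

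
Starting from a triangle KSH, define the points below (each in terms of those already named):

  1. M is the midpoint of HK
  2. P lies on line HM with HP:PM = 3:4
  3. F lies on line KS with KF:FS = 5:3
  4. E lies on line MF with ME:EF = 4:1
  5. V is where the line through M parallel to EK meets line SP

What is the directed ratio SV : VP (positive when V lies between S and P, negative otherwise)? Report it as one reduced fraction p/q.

SV:VP = 49/20

Set K = (0, 0), S = (1, 0), H = (0, 1); any affine frame gives the same invariant.
1. M is the midpoint of HK ⇒ M = (0, 1/2)
2. P lies on line HM with HP:PM = 3:4 ⇒ P = (0, 11/14)
3. F lies on line KS with KF:FS = 5:3 ⇒ F = (5/8, 0)
4. E lies on line MF with ME:EF = 4:1 ⇒ E = (1/2, 1/10)
5. V is where the line through M parallel to EK meets line SP ⇒ V = (20/69, 77/138)
V = S + t·(P−S) with t = 49/69, so SV:VP = t:(1−t) = 49/69:20/69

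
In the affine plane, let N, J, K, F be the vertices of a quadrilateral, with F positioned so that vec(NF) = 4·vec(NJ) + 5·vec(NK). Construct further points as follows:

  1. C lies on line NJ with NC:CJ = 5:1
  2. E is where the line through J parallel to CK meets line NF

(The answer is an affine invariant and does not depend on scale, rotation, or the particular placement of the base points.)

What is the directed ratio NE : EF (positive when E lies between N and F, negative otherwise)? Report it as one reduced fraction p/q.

Choose coordinates N = (0, 0), J = (1, 0), K = (0, 1), F = (4, 5).
1. C lies on line NJ with NC:CJ = 5:1 ⇒ C = (5/6, 0)
2. E is where the line through J parallel to CK meets line NF ⇒ E = (24/49, 30/49)
E = N + t·(F−N) with t = 6/49, so NE:EF = t:(1−t) = 6/49:43/49

NE:EF = 6/43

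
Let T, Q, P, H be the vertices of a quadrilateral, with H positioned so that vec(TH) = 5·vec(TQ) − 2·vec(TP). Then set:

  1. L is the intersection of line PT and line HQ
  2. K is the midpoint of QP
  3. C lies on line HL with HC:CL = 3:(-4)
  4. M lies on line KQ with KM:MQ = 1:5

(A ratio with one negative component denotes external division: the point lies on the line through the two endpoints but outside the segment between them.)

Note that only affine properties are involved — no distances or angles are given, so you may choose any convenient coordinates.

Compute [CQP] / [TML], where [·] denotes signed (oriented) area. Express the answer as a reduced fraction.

Set T = (0, 0), Q = (1, 0), P = (0, 1), H = (5, -2); any affine frame gives the same invariant.
1. L is the intersection of line PT and line HQ ⇒ L = (0, 1/2)
2. K is the midpoint of QP ⇒ K = (1/2, 1/2)
3. C lies on line HL with HC:CL = 3:(-4) ⇒ C = (20, -19/2)
4. M lies on line KQ with KM:MQ = 1:5 ⇒ M = (7/12, 5/12)
2·[CQP] = -19/2, 2·[TML] = 7/24
[CQP]:[TML] = -19/2:7/24 = -228/7

[CQP]:[TML] = -228/7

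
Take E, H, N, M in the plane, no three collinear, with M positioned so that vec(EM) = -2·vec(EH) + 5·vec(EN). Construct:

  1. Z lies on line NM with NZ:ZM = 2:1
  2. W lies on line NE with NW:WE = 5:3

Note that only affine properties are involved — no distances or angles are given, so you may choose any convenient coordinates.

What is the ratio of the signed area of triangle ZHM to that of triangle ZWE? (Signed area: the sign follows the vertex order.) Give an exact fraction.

[ZHM]:[ZWE] = -4/3

Choose coordinates E = (0, 0), H = (1, 0), N = (0, 1), M = (-2, 5).
1. Z lies on line NM with NZ:ZM = 2:1 ⇒ Z = (-4/3, 11/3)
2. W lies on line NE with NW:WE = 5:3 ⇒ W = (0, 3/8)
2·[ZHM] = 2/3, 2·[ZWE] = -1/2
[ZHM]:[ZWE] = 2/3:-1/2 = -4/3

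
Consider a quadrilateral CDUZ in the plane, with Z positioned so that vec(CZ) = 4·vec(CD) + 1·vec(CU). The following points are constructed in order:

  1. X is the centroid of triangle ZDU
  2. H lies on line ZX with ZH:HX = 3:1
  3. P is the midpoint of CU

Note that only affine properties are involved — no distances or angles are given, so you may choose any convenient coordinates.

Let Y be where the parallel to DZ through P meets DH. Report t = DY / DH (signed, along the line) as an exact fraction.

t = 5/2

Choose coordinates C = (0, 0), D = (1, 0), U = (0, 1), Z = (4, 1).
1. X is the centroid of triangle ZDU ⇒ X = (5/3, 2/3)
2. H lies on line ZX with ZH:HX = 3:1 ⇒ H = (9/4, 3/4)
3. P is the midpoint of CU ⇒ P = (0, 1/2)
through P parallel to DZ: direction (3, 1); meets DH at Y = (33/8, 15/8)
Y = D + t·(H−D) with t = 5/2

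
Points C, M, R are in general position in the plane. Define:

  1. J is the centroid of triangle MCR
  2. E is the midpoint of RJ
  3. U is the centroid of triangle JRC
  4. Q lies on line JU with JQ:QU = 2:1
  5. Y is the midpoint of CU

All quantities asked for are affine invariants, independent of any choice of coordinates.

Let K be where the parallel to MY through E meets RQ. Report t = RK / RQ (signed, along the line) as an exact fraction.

Set C = (0, 0), M = (1, 0), R = (0, 1); any affine frame gives the same invariant.
1. J is the centroid of triangle MCR ⇒ J = (1/3, 1/3)
2. E is the midpoint of RJ ⇒ E = (1/6, 2/3)
3. U is the centroid of triangle JRC ⇒ U = (1/9, 4/9)
4. Q lies on line JU with JQ:QU = 2:1 ⇒ Q = (5/27, 11/27)
5. Y is the midpoint of CU ⇒ Y = (1/18, 2/9)
through E parallel to MY: direction (-17/18, 2/9); meets RQ at K = (25/252, 43/63)
K = R + t·(Q−R) with t = 15/28

t = 15/28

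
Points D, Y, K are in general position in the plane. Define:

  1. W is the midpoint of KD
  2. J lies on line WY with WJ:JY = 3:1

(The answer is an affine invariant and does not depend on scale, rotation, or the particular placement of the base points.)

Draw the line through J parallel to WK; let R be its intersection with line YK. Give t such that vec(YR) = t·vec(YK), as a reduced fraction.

Choose coordinates D = (0, 0), Y = (1, 0), K = (0, 1).
1. W is the midpoint of KD ⇒ W = (0, 1/2)
2. J lies on line WY with WJ:JY = 3:1 ⇒ J = (3/4, 1/8)
through J parallel to WK: direction (0, 1/2); meets YK at R = (3/4, 1/4)
R = Y + t·(K−Y) with t = 1/4

t = 1/4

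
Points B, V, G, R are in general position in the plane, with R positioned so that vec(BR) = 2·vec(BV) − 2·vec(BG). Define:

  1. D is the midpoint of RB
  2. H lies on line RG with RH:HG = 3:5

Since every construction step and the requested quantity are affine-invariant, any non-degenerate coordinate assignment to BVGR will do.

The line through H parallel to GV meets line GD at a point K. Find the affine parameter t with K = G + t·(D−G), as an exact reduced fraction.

Assign B = (0, 0), V = (1, 0), G = (0, 1), R = (2, -2) — the answer is frame-independent, so this choice is without loss of generality.
1. D is the midpoint of RB ⇒ D = (1, -1)
2. H lies on line RG with RH:HG = 3:5 ⇒ H = (5/4, -7/8)
through H parallel to GV: direction (1, -1); meets GD at K = (5/8, -1/4)
K = G + t·(D−G) with t = 5/8

t = 5/8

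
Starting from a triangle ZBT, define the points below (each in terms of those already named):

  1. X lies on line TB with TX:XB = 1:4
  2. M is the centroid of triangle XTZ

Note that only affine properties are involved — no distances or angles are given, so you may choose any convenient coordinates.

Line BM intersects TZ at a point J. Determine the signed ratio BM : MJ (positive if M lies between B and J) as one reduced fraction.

Choose coordinates Z = (0, 0), B = (1, 0), T = (0, 1).
1. X lies on line TB with TX:XB = 1:4 ⇒ X = (1/5, 4/5)
2. M is the centroid of triangle XTZ ⇒ M = (1/15, 3/5)
line BM meets TZ at J = (0, 9/14)
M = B + t·(J−B) with t = 14/15, so BM:MJ = 14/15:1/15

BM:MJ = 14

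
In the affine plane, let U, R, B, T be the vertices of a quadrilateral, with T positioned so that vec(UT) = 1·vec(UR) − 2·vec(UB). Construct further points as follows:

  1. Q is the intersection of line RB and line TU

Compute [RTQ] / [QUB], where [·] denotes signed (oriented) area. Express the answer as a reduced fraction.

Assign U = (0, 0), R = (1, 0), B = (0, 1), T = (1, -2) — the answer is frame-independent, so this choice is without loss of generality.
1. Q is the intersection of line RB and line TU ⇒ Q = (-1, 2)
2·[RTQ] = -4, 2·[QUB] = 1
[RTQ]:[QUB] = -4:1 = -4

[RTQ]:[QUB] = -4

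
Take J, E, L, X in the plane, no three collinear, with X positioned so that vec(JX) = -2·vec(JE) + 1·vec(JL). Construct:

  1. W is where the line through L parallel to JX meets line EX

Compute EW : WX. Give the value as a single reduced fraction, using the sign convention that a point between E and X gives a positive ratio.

EW:WX = -1/2

Assign J = (0, 0), E = (1, 0), L = (0, 1), X = (-2, 1) — the answer is frame-independent, so this choice is without loss of generality.
1. W is where the line through L parallel to JX meets line EX ⇒ W = (4, -1)
W = E + t·(X−E) with t = -1, so EW:WX = t:(1−t) = -1:2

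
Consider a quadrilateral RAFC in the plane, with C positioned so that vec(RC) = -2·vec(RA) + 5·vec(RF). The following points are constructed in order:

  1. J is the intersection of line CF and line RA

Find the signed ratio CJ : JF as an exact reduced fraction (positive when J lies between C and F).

Set R = (0, 0), A = (1, 0), F = (0, 1), C = (-2, 5); any affine frame gives the same invariant.
1. J is the intersection of line CF and line RA ⇒ J = (1/2, 0)
J = C + t·(F−C) with t = 5/4, so CJ:JF = t:(1−t) = 5/4:-1/4

CJ:JF = -5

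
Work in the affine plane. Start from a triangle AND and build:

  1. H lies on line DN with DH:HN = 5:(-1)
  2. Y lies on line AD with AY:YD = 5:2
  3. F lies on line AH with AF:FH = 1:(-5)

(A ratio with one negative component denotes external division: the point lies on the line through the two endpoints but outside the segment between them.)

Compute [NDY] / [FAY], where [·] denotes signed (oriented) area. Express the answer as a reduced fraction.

[NDY]:[FAY] = 32/25

Set A = (0, 0), N = (1, 0), D = (0, 1); any affine frame gives the same invariant.
1. H lies on line DN with DH:HN = 5:(-1) ⇒ H = (5/4, -1/4)
2. Y lies on line AD with AY:YD = 5:2 ⇒ Y = (0, 5/7)
3. F lies on line AH with AF:FH = 1:(-5) ⇒ F = (-5/16, 1/16)
2·[NDY] = 2/7, 2·[FAY] = 25/112
[NDY]:[FAY] = 2/7:25/112 = 32/25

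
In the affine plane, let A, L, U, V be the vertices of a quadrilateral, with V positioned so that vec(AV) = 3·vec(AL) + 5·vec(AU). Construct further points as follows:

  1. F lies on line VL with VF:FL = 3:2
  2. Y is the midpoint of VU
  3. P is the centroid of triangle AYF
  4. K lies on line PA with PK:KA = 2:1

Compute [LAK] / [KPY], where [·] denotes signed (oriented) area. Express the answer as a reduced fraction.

[LAK]:[KPY] = -25/24

Set A = (0, 0), L = (1, 0), U = (0, 1), V = (3, 5); any affine frame gives the same invariant.
1. F lies on line VL with VF:FL = 3:2 ⇒ F = (9/5, 2)
2. Y is the midpoint of VU ⇒ Y = (3/2, 3)
3. P is the centroid of triangle AYF ⇒ P = (11/10, 5/3)
4. K lies on line PA with PK:KA = 2:1 ⇒ K = (11/30, 5/9)
2·[LAK] = -5/9, 2·[KPY] = 8/15
[LAK]:[KPY] = -5/9:8/15 = -25/24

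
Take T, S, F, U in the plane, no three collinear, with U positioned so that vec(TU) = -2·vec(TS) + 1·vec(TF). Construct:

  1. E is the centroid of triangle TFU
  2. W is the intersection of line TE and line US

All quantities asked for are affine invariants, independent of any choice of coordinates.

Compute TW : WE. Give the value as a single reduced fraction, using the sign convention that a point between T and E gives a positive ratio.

TW:WE = 3

Choose coordinates T = (0, 0), S = (1, 0), F = (0, 1), U = (-2, 1).
1. E is the centroid of triangle TFU ⇒ E = (-2/3, 2/3)
2. W is the intersection of line TE and line US ⇒ W = (-1/2, 1/2)
W = T + t·(E−T) with t = 3/4, so TW:WE = t:(1−t) = 3/4:1/4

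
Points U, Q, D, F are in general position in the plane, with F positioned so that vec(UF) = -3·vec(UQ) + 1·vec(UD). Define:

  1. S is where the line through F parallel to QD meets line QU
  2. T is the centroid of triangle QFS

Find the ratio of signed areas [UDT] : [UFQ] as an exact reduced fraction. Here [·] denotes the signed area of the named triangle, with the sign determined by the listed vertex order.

Assign U = (0, 0), Q = (1, 0), D = (0, 1), F = (-3, 1) — the answer is frame-independent, so this choice is without loss of generality.
1. S is where the line through F parallel to QD meets line QU ⇒ S = (-2, 0)
2. T is the centroid of triangle QFS ⇒ T = (-4/3, 1/3)
2·[UDT] = 4/3, 2·[UFQ] = -1
[UDT]:[UFQ] = 4/3:-1 = -4/3

[UDT]:[UFQ] = -4/3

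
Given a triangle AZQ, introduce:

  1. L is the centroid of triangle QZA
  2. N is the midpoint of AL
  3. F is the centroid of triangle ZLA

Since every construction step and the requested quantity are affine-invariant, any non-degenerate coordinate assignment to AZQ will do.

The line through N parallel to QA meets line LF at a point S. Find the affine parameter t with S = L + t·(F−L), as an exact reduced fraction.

Choose coordinates A = (0, 0), Z = (1, 0), Q = (0, 1).
1. L is the centroid of triangle QZA ⇒ L = (1/3, 1/3)
2. N is the midpoint of AL ⇒ N = (1/6, 1/6)
3. F is the centroid of triangle ZLA ⇒ F = (4/9, 1/9)
through N parallel to QA: direction (0, -1); meets LF at S = (1/6, 2/3)
S = L + t·(F−L) with t = -3/2

t = -3/2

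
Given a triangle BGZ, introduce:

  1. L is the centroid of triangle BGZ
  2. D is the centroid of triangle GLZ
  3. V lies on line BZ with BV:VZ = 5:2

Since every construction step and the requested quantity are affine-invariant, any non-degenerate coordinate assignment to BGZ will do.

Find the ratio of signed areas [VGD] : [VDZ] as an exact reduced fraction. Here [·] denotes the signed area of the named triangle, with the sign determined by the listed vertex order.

[VGD]:[VDZ] = 3/8

Choose coordinates B = (0, 0), G = (1, 0), Z = (0, 1).
1. L is the centroid of triangle BGZ ⇒ L = (1/3, 1/3)
2. D is the centroid of triangle GLZ ⇒ D = (4/9, 4/9)
3. V lies on line BZ with BV:VZ = 5:2 ⇒ V = (0, 5/7)
2·[VGD] = 1/21, 2·[VDZ] = 8/63
[VGD]:[VDZ] = 1/21:8/63 = 3/8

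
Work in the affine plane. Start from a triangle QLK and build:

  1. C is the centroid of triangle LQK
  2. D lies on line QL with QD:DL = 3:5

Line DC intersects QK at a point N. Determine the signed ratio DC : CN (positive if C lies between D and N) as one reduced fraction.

DC:CN = 1/8

Assign Q = (0, 0), L = (1, 0), K = (0, 1) — the answer is frame-independent, so this choice is without loss of generality.
1. C is the centroid of triangle LQK ⇒ C = (1/3, 1/3)
2. D lies on line QL with QD:DL = 3:5 ⇒ D = (3/8, 0)
line DC meets QK at N = (0, 3)
C = D + t·(N−D) with t = 1/9, so DC:CN = 1/9:8/9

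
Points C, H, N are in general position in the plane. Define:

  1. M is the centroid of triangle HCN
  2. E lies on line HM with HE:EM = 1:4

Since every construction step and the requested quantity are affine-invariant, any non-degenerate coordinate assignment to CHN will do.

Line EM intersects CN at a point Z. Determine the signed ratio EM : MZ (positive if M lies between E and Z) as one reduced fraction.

EM:MZ = 8/5

Work in coordinates with C = (0, 0), H = (1, 0), N = (0, 1).
1. M is the centroid of triangle HCN ⇒ M = (1/3, 1/3)
2. E lies on line HM with HE:EM = 1:4 ⇒ E = (13/15, 1/15)
line EM meets CN at Z = (0, 1/2)
M = E + t·(Z−E) with t = 8/13, so EM:MZ = 8/13:5/13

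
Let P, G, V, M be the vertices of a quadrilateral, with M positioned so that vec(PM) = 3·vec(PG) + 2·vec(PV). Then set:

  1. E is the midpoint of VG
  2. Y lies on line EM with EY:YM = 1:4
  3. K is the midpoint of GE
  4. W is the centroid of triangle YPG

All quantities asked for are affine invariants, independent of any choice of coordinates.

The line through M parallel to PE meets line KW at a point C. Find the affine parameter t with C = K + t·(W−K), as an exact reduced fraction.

t = -5

Choose coordinates P = (0, 0), G = (1, 0), V = (0, 1), M = (3, 2).
1. E is the midpoint of VG ⇒ E = (1/2, 1/2)
2. Y lies on line EM with EY:YM = 1:4 ⇒ Y = (1, 4/5)
3. K is the midpoint of GE ⇒ K = (3/4, 1/4)
4. W is the centroid of triangle YPG ⇒ W = (2/3, 4/15)
through M parallel to PE: direction (1/2, 1/2); meets KW at C = (7/6, 1/6)
C = K + t·(W−K) with t = -5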